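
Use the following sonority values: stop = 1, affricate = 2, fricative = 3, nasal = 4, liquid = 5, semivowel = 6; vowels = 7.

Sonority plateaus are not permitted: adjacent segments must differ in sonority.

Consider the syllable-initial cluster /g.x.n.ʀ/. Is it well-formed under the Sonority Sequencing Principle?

/g/: stop = 1.
/x/: fricative = 3.
/n/: nasal = 4.
/ʀ/: liquid = 5.
The profile 1-3-4-5 strictly rises, so the syllable-initial cluster satisfies the SSP.

yes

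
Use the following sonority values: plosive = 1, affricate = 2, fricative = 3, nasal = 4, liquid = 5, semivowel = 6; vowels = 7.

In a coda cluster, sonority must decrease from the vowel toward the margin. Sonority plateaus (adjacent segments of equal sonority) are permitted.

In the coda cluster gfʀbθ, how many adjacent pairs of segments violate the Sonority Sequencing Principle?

/g/: plosive = 1.
/f/: fricative = 3.
/ʀ/: liquid = 5.
/b/: plosive = 1.
/θ/: fricative = 3.
/g/→/f/: 1→3 (does not fall) — violation.
/f/→/ʀ/: 3→5 (does not fall) — violation.
/ʀ/→/b/: 5→1 (falls) — ok.
/b/→/θ/: 1→3 (does not fall) — violation.

3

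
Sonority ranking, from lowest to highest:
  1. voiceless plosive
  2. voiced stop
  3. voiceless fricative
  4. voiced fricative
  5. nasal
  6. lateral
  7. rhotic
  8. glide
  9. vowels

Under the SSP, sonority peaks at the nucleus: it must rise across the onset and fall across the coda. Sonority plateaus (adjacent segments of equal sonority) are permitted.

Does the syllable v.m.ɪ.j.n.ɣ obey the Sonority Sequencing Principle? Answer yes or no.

yes

Onset: /v/ is a voiced fricative (sonority 4), /m/ is a nasal (sonority 5); then the nucleus /ɪ/ (sonority 9).
Onset profile 4-5-9 — rises to the nucleus.
Coda: /j/ is a glide (sonority 8), /n/ is a nasal (sonority 5), /ɣ/ is a voiced fricative (sonority 4).
Coda profile 9-8-5-4 — falls from the nucleus.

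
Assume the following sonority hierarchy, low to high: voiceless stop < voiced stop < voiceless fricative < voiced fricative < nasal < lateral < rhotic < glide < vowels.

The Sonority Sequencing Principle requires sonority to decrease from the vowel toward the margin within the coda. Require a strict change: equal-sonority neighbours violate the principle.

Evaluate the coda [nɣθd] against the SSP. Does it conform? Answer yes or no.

/n/ is a nasal (sonority 5).
/ɣ/ is a voiced fricative (sonority 4).
/θ/ is a voiceless fricative (sonority 3).
/d/ is a voiced stop (sonority 2).
The profile 5-4-3-2 strictly falls, so the coda satisfies the SSP.

yes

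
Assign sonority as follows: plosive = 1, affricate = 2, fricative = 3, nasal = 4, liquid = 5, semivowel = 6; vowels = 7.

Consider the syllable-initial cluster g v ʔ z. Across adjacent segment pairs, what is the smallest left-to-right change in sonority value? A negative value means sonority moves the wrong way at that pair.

-2

/g/: plosive = 1.
/v/: fricative = 3.
/ʔ/: plosive = 1.
/z/: fricative = 3.
/g/→/v/: change +2.
/v/→/ʔ/: change -2.
/ʔ/→/z/: change +2.
Minimum = -2.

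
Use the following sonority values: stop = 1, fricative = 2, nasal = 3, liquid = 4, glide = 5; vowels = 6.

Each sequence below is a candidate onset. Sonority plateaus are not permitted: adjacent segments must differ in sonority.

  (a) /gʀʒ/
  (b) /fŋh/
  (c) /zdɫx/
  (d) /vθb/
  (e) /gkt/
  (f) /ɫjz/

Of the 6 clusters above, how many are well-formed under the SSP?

(a) /gʀʒ/: profile 1-4-2 — violates.
(b) /fŋh/: profile 2-3-2 — violates.
(c) /zdɫx/: profile 2-1-4-2 — violates.
(d) /vθb/: profile 2-2-1 — violates.
(e) /gkt/: profile 1-1-1 — violates.
(f) /ɫjz/: profile 4-5-2 — violates.

0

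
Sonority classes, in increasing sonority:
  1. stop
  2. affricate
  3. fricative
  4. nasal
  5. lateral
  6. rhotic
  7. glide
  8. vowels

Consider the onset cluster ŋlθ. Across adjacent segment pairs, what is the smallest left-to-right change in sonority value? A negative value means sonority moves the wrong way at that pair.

/ŋ/ — nasal, sonority 4.
/l/ — lateral, sonority 5.
/θ/ — fricative, sonority 3.
/ŋ/→/l/: change +1.
/l/→/θ/: change -2.
Minimum = -2.

-2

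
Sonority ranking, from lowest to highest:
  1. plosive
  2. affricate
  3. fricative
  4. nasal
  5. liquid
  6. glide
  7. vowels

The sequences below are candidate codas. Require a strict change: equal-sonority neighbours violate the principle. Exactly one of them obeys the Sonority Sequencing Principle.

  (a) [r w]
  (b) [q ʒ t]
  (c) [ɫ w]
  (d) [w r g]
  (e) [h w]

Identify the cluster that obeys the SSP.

d

(a) [r w]: profile 5-6 — violates.
(b) [q ʒ t]: profile 1-3-1 — violates.
(c) [ɫ w]: profile 5-6 — violates.
(d) [w r g]: profile 6-5-1 — obeys.
(e) [h w]: profile 3-6 — violates.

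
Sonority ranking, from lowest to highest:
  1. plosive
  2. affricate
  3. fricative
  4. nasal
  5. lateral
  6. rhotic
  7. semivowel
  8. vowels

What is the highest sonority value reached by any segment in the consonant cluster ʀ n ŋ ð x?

/ʀ/ is a rhotic (sonority 6).
/n/ is a nasal (sonority 4).
/ŋ/ is a nasal (sonority 4).
/ð/ is a fricative (sonority 3).
/x/ is a fricative (sonority 3).
The maximum is 6.

6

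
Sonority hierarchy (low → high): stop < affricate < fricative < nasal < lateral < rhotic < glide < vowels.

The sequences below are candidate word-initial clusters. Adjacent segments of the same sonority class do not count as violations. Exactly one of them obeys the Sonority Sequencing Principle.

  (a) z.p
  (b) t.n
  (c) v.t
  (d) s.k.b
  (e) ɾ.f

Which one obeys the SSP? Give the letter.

(a) 3-1 → violates
(b) 1-4 → obeys
(c) 3-1 → violates
(d) 3-1-1 → violates
(e) 6-3 → violates

b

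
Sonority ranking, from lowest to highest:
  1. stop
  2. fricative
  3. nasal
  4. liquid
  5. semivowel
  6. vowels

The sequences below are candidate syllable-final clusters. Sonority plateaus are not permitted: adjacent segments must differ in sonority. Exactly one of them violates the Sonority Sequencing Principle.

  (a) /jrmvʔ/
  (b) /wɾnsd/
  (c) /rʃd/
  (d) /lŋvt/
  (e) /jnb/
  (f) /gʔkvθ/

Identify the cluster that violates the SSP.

f

(a) /jrmvʔ/: profile 5-4-3-2-1 — obeys.
(b) /wɾnsd/: profile 5-4-3-2-1 — obeys.
(c) /rʃd/: profile 4-2-1 — obeys.
(d) /lŋvt/: profile 4-3-2-1 — obeys.
(e) /jnb/: profile 5-3-1 — obeys.
(f) /gʔkvθ/: profile 1-1-1-2-2 — violates.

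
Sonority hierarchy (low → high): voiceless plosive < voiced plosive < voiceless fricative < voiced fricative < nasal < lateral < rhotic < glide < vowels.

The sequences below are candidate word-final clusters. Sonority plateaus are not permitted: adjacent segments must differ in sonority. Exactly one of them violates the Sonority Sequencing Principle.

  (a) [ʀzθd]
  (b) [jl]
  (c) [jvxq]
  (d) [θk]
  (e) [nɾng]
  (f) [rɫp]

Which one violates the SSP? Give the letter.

(a) 7-4-3-2 → obeys
(b) 8-6 → obeys
(c) 8-4-3-1 → obeys
(d) 3-1 → obeys
(e) 5-7-5-2 → violates
(f) 7-6-1 → obeys

e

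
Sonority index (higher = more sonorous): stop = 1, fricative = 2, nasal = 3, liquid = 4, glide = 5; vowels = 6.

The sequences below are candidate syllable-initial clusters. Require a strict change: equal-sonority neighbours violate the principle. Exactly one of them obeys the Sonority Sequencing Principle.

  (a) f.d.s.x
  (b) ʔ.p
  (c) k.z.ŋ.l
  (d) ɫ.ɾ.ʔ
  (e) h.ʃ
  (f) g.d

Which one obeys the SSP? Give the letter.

c

(a) f.d.s.x: profile 2-1-2-2 — violates.
(b) ʔ.p: profile 1-1 — violates.
(c) k.z.ŋ.l: profile 1-2-3-4 — obeys.
(d) ɫ.ɾ.ʔ: profile 4-4-1 — violates.
(e) h.ʃ: profile 2-2 — violates.
(f) g.d: profile 1-1 — violates.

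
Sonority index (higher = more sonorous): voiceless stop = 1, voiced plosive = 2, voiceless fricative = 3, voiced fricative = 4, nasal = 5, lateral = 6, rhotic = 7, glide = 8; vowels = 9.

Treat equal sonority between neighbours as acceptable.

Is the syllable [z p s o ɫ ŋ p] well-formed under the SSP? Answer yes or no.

Onset: /z/ is a voiced fricative (sonority 4), /p/ is a voiceless stop (sonority 1), /s/ is a voiceless fricative (sonority 3); then the nucleus /o/ (sonority 9).
Onset profile 4-1-3-9 — does not rise throughout.
Coda: /ɫ/ is a lateral (sonority 6), /ŋ/ is a nasal (sonority 5), /p/ is a voiceless stop (sonority 1).
Coda profile 9-6-5-1 — falls from the nucleus.

no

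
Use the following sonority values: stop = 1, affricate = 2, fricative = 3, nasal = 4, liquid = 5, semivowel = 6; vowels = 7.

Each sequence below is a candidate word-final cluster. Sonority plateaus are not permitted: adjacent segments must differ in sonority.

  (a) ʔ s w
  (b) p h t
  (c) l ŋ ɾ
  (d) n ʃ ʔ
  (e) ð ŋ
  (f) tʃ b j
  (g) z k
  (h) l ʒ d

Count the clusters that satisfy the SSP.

3

(a) sonority 1-3-6: ill-formed.
(b) sonority 1-3-1: ill-formed.
(c) sonority 5-4-5: ill-formed.
(d) sonority 4-3-1: well-formed.
(e) sonority 3-4: ill-formed.
(f) sonority 2-1-6: ill-formed.
(g) sonority 3-1: well-formed.
(h) sonority 5-3-1: well-formed.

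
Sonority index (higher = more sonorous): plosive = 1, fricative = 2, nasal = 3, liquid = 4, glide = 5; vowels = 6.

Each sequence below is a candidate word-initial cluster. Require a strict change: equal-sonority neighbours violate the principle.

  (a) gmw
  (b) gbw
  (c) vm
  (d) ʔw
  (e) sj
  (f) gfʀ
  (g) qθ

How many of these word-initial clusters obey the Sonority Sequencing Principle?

6

(a) sonority 1-3-5: well-formed.
(b) sonority 1-1-5: ill-formed.
(c) sonority 2-3: well-formed.
(d) sonority 1-5: well-formed.
(e) sonority 2-5: well-formed.
(f) sonority 1-2-4: well-formed.
(g) sonority 1-2: well-formed.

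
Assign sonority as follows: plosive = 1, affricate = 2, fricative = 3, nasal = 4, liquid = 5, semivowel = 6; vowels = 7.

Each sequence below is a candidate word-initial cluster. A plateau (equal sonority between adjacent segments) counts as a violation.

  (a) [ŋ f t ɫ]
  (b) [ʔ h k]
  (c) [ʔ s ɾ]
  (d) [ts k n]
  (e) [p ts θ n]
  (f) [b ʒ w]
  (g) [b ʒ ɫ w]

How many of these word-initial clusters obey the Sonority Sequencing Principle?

4

(a) sonority 4-3-1-5: ill-formed.
(b) sonority 1-3-1: ill-formed.
(c) sonority 1-3-5: well-formed.
(d) sonority 2-1-4: ill-formed.
(e) sonority 1-2-3-4: well-formed.
(f) sonority 1-3-6: well-formed.
(g) sonority 1-3-5-6: well-formed.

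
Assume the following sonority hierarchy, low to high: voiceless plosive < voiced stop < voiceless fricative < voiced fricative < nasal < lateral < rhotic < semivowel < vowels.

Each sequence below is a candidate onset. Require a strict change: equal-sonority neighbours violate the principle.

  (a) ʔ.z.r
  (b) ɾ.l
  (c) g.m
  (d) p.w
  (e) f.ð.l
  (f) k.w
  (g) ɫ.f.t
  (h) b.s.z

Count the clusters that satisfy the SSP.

6

(a) sonority 1-4-7: well-formed.
(b) sonority 7-6: ill-formed.
(c) sonority 2-5: well-formed.
(d) sonority 1-8: well-formed.
(e) sonority 3-4-6: well-formed.
(f) sonority 1-8: well-formed.
(g) sonority 6-3-1: ill-formed.
(h) sonority 2-3-4: well-formed.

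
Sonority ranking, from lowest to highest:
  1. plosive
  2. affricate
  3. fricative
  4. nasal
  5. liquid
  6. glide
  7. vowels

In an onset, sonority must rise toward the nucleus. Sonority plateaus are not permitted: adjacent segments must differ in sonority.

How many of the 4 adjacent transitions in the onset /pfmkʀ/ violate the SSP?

/p/ — plosive, sonority 1.
/f/ — fricative, sonority 3.
/m/ — nasal, sonority 4.
/k/ — plosive, sonority 1.
/ʀ/ — liquid, sonority 5.
/p/→/f/: 1→3 (rises) — ok.
/f/→/m/: 3→4 (rises) — ok.
/m/→/k/: 4→1 (does not rise) — violation.
/k/→/ʀ/: 1→5 (rises) — ok.

1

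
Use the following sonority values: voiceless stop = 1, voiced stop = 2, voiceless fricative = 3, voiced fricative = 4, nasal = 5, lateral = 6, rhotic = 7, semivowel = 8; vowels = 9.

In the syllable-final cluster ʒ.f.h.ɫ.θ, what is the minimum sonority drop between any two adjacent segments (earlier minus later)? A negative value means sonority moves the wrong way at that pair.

/ʒ/: voiced fricative = 4.
/f/: voiceless fricative = 3.
/h/: voiceless fricative = 3.
/ɫ/: lateral = 6.
/θ/: voiceless fricative = 3.
/ʒ/→/f/: change +1.
/f/→/h/: change +0.
/h/→/ɫ/: change -3.
/ɫ/→/θ/: change +3.
Minimum = -3.

-3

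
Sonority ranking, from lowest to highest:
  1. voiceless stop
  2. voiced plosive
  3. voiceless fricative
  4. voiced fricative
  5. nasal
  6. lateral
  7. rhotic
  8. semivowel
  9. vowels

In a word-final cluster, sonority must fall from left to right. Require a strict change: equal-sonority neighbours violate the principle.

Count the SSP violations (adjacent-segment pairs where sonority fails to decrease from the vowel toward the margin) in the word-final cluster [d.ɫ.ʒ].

1

/d/ is a voiced plosive (sonority 2).
/ɫ/ is a lateral (sonority 6).
/ʒ/ is a voiced fricative (sonority 4).
/d/→/ɫ/: 2→6 (does not fall) — violation.
/ɫ/→/ʒ/: 6→4 (falls) — ok.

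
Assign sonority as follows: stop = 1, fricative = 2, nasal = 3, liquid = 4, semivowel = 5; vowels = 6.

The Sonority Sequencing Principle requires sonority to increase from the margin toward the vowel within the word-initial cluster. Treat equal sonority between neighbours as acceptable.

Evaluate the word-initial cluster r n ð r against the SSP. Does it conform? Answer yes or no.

no

/r/ is a liquid (sonority 4).
/n/ is a nasal (sonority 3).
/ð/ is a fricative (sonority 2).
/r/ is a liquid (sonority 4).
The profile is 4-3-2-4. Between /r/ (4) and /n/ (3) sonority does not rise, so the cluster violates the SSP.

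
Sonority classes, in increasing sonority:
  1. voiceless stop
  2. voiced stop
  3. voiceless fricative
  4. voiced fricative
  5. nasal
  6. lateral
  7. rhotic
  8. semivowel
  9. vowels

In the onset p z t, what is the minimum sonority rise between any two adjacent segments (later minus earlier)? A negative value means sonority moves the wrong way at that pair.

-3

/p/ is a voiceless stop (sonority 1).
/z/ is a voiced fricative (sonority 4).
/t/ is a voiceless stop (sonority 1).
/p/→/z/: change +3.
/z/→/t/: change -3.
Minimum = -3.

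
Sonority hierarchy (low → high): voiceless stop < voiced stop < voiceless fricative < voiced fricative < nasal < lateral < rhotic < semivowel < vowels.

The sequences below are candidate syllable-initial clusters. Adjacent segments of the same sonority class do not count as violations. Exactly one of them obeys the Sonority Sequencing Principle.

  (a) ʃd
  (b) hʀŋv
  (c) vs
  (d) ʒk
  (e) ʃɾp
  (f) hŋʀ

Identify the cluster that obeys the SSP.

f

(a) 3-2 → violates
(b) 3-7-5-4 → violates
(c) 4-3 → violates
(d) 4-1 → violates
(e) 3-7-1 → violates
(f) 3-5-7 → obeys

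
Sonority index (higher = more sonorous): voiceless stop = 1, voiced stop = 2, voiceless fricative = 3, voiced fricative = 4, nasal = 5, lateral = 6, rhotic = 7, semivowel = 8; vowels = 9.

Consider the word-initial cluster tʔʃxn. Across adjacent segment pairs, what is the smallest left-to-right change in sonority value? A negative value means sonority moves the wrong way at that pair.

/t/ is a voiceless stop (sonority 1).
/ʔ/ is a voiceless stop (sonority 1).
/ʃ/ is a voiceless fricative (sonority 3).
/x/ is a voiceless fricative (sonority 3).
/n/ is a nasal (sonority 5).
/t/→/ʔ/: change +0.
/ʔ/→/ʃ/: change +2.
/ʃ/→/x/: change +0.
/x/→/n/: change +2.
Minimum = 0.

0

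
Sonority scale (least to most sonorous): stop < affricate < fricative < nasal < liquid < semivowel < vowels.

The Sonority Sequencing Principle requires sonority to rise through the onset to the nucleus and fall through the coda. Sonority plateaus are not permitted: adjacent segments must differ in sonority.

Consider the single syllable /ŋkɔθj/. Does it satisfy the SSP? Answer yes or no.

no

Onset: /ŋ/ is a nasal (sonority 4), /k/ is a stop (sonority 1); then the nucleus /ɔ/ (sonority 7).
Onset profile 4-1-7 — does not strictly rise throughout.
Coda: /θ/ is a fricative (sonority 3), /j/ is a semivowel (sonority 6).
Coda profile 7-3-6 — does not strictly fall throughout.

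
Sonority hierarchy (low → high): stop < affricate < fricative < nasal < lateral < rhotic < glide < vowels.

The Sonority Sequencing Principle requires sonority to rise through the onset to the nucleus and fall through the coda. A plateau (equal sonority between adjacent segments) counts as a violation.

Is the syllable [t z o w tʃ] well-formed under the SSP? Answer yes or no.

yes

Onset: /t/ is a stop (sonority 1), /z/ is a fricative (sonority 3); then the nucleus /o/ (sonority 8).
Onset profile 1-3-8 — rises to the nucleus.
Coda: /w/ is a glide (sonority 7), /tʃ/ is an affricate (sonority 2).
Coda profile 8-7-2 — falls from the nucleus.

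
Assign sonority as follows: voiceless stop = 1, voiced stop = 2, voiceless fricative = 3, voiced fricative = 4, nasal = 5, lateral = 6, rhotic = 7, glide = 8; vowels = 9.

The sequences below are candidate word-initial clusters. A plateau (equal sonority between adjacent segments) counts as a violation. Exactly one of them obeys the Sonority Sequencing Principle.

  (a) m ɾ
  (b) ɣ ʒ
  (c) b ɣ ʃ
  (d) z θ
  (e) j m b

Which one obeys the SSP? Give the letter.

(a) m ɾ: profile 5-7 — obeys.
(b) ɣ ʒ: profile 4-4 — violates.
(c) b ɣ ʃ: profile 2-4-3 — violates.
(d) z θ: profile 4-3 — violates.
(e) j m b: profile 8-5-2 — violates.

a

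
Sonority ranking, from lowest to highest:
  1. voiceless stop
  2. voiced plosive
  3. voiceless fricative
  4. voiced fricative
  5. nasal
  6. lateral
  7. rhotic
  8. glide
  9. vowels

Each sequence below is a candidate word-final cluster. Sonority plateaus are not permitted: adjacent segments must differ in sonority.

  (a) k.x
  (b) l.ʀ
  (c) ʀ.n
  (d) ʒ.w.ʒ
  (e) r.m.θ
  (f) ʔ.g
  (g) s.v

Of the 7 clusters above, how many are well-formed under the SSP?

2

(a) 1-3 → violates
(b) 6-7 → violates
(c) 7-5 → obeys
(d) 4-8-4 → violates
(e) 7-5-3 → obeys
(f) 1-2 → violates
(g) 3-4 → violates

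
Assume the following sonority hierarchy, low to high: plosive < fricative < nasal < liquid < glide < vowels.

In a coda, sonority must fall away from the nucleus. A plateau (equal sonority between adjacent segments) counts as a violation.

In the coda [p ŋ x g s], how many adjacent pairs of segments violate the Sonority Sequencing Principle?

2

/p/: plosive = 1.
/ŋ/: nasal = 3.
/x/: fricative = 2.
/g/: plosive = 1.
/s/: fricative = 2.
/p/→/ŋ/: 1→3 (does not fall) — violation.
/ŋ/→/x/: 3→2 (falls) — ok.
/x/→/g/: 2→1 (falls) — ok.
/g/→/s/: 1→2 (does not fall) — violation.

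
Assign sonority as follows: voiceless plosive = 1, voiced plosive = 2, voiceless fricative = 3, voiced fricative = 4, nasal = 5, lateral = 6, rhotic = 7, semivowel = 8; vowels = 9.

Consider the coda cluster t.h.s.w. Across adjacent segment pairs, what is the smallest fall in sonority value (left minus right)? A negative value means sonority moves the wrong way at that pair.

-5

/t/ — voiceless plosive, sonority 1.
/h/ — voiceless fricative, sonority 3.
/s/ — voiceless fricative, sonority 3.
/w/ — semivowel, sonority 8.
/t/→/h/: change -2.
/h/→/s/: change +0.
/s/→/w/: change -5.
Minimum = -5.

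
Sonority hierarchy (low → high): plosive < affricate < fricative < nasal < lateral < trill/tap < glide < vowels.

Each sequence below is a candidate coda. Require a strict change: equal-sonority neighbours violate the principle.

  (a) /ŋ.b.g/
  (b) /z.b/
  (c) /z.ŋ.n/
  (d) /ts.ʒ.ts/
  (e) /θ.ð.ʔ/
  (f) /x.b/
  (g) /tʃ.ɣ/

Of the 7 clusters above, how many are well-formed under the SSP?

(a) 4-1-1 → violates
(b) 3-1 → obeys
(c) 3-4-4 → violates
(d) 2-3-2 → violates
(e) 3-3-1 → violates
(f) 3-1 → obeys
(g) 2-3 → violates

2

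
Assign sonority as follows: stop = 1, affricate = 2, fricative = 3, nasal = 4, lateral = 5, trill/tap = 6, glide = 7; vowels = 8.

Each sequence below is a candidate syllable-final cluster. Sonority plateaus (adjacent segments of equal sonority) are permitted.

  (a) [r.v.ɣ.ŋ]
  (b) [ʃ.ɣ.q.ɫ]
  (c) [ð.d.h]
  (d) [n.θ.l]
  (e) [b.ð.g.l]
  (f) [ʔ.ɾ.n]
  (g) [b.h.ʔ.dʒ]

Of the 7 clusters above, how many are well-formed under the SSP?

(a) 6-3-3-4 → violates
(b) 3-3-1-5 → violates
(c) 3-1-3 → violates
(d) 4-3-5 → violates
(e) 1-3-1-5 → violates
(f) 1-6-4 → violates
(g) 1-3-1-2 → violates

0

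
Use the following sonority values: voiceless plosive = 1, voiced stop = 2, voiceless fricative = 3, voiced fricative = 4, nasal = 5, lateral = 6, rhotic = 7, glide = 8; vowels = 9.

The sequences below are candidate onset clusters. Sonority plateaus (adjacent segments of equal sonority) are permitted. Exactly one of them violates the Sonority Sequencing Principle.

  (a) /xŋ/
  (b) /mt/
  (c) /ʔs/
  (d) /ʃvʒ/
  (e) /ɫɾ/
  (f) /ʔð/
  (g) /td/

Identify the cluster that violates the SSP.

b

(a) sonority 3-5: well-formed.
(b) sonority 5-1: ill-formed.
(c) sonority 1-3: well-formed.
(d) sonority 3-4-4: well-formed.
(e) sonority 6-7: well-formed.
(f) sonority 1-4: well-formed.
(g) sonority 1-2: well-formed.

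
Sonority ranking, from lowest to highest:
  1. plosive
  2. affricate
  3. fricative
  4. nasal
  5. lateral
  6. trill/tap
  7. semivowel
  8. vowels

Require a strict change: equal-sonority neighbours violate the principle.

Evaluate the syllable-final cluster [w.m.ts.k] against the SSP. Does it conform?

/w/ is a semivowel (sonority 7).
/m/ is a nasal (sonority 4).
/ts/ is an affricate (sonority 2).
/k/ is a plosive (sonority 1).
The profile 7-4-2-1 strictly falls, so the syllable-final cluster satisfies the SSP.

yes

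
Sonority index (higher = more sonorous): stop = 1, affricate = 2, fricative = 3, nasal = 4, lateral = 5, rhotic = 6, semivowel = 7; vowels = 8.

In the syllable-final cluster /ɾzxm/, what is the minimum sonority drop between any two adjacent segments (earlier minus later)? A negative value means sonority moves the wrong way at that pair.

/ɾ/ — rhotic, sonority 6.
/z/ — fricative, sonority 3.
/x/ — fricative, sonority 3.
/m/ — nasal, sonority 4.
/ɾ/→/z/: change +3.
/z/→/x/: change +0.
/x/→/m/: change -1.
Minimum = -1.

-1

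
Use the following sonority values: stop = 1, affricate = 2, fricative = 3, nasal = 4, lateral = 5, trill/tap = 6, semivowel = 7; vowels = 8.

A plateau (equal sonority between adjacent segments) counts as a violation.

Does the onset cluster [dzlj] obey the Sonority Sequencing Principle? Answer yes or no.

/d/: stop = 1.
/z/: fricative = 3.
/l/: lateral = 5.
/j/: semivowel = 7.
The profile 1-3-5-7 strictly rises, so the onset cluster satisfies the SSP.

yes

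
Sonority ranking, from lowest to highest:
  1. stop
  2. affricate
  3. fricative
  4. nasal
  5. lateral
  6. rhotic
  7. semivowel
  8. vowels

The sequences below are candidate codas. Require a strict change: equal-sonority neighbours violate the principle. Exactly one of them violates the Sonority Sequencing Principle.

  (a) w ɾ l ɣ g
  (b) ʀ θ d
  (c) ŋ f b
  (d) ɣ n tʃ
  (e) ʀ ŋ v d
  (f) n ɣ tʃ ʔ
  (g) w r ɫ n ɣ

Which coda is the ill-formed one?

d

(a) w ɾ l ɣ g: profile 7-6-5-3-1 — obeys.
(b) ʀ θ d: profile 6-3-1 — obeys.
(c) ŋ f b: profile 4-3-1 — obeys.
(d) ɣ n tʃ: profile 3-4-2 — violates.
(e) ʀ ŋ v d: profile 6-4-3-1 — obeys.
(f) n ɣ tʃ ʔ: profile 4-3-2-1 — obeys.
(g) w r ɫ n ɣ: profile 7-6-5-4-3 — obeys.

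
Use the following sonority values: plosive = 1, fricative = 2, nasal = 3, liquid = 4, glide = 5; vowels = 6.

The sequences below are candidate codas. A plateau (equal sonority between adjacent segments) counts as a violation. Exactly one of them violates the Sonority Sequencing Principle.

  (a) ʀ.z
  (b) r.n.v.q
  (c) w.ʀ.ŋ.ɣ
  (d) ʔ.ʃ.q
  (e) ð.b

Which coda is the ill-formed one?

d

(a) 4-2 → obeys
(b) 4-3-2-1 → obeys
(c) 5-4-3-2 → obeys
(d) 1-2-1 → violates
(e) 2-1 → obeys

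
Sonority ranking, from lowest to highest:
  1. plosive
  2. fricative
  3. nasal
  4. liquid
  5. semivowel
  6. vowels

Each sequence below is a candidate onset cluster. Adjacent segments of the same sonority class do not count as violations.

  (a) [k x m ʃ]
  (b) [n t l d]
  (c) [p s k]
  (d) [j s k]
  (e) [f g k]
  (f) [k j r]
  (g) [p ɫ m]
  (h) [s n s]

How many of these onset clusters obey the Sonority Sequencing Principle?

0

(a) 1-2-3-2 → violates
(b) 3-1-4-1 → violates
(c) 1-2-1 → violates
(d) 5-2-1 → violates
(e) 2-1-1 → violates
(f) 1-5-4 → violates
(g) 1-4-3 → violates
(h) 2-3-2 → violates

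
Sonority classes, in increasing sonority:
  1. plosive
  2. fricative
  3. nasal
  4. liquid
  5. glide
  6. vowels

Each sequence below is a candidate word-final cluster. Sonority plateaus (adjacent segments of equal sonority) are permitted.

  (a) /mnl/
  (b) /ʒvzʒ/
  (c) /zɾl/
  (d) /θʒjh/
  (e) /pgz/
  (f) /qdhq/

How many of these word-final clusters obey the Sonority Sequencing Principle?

(a) sonority 3-3-4: ill-formed.
(b) sonority 2-2-2-2: well-formed.
(c) sonority 2-4-4: ill-formed.
(d) sonority 2-2-5-2: ill-formed.
(e) sonority 1-1-2: ill-formed.
(f) sonority 1-1-2-1: ill-formed.

1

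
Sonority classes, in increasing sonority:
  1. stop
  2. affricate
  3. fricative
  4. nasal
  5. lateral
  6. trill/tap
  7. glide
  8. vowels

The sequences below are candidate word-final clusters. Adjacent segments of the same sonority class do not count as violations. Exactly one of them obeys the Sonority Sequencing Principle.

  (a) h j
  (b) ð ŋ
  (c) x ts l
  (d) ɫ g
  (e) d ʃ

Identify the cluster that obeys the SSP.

(a) sonority 3-7: ill-formed.
(b) sonority 3-4: ill-formed.
(c) sonority 3-2-5: ill-formed.
(d) sonority 5-1: well-formed.
(e) sonority 1-3: ill-formed.

d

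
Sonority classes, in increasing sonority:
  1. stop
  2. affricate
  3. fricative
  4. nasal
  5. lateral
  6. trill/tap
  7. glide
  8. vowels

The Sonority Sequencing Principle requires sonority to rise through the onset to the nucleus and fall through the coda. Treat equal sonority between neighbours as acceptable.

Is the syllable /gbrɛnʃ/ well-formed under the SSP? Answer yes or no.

Onset: /g/ is a stop (sonority 1), /b/ is a stop (sonority 1), /r/ is a trill/tap (sonority 6); then the nucleus /ɛ/ (sonority 8).
Onset profile 1-1-6-8 — rises to the nucleus.
Coda: /n/ is a nasal (sonority 4), /ʃ/ is a fricative (sonority 3).
Coda profile 8-4-3 — falls from the nucleus.

yes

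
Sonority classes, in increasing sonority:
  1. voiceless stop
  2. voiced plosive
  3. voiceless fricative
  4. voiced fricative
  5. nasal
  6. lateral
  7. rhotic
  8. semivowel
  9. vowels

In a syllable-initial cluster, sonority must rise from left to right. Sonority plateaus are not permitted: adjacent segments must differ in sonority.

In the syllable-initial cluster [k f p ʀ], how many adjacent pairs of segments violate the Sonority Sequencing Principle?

1

/k/ — voiceless stop, sonority 1.
/f/ — voiceless fricative, sonority 3.
/p/ — voiceless stop, sonority 1.
/ʀ/ — rhotic, sonority 7.
/k/→/f/: 1→3 (rises) — ok.
/f/→/p/: 3→1 (does not rise) — violation.
/p/→/ʀ/: 1→7 (rises) — ok.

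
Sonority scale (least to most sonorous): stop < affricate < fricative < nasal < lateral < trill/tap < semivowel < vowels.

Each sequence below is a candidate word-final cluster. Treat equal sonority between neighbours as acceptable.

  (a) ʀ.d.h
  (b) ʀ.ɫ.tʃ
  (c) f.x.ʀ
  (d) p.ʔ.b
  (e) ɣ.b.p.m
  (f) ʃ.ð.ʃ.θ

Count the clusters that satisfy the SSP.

3

(a) 6-1-3 → violates
(b) 6-5-2 → obeys
(c) 3-3-6 → violates
(d) 1-1-1 → obeys
(e) 3-1-1-4 → violates
(f) 3-3-3-3 → obeys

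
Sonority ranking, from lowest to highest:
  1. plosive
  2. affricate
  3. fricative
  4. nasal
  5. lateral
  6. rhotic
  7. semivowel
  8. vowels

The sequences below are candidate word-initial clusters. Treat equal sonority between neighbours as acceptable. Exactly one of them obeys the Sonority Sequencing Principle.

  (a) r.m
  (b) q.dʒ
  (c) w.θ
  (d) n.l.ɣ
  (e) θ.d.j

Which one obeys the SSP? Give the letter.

b

(a) r.m: profile 6-4 — violates.
(b) q.dʒ: profile 1-2 — obeys.
(c) w.θ: profile 7-3 — violates.
(d) n.l.ɣ: profile 4-5-3 — violates.
(e) θ.d.j: profile 3-1-7 — violates.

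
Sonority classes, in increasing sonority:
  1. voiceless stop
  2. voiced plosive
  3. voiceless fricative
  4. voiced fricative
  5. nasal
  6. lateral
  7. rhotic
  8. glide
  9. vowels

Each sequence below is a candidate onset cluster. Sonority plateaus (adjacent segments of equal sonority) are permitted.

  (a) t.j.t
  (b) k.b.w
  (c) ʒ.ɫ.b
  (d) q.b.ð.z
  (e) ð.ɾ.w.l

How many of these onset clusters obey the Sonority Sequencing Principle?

(a) t.j.t: profile 1-8-1 — violates.
(b) k.b.w: profile 1-2-8 — obeys.
(c) ʒ.ɫ.b: profile 4-6-2 — violates.
(d) q.b.ð.z: profile 1-2-4-4 — obeys.
(e) ð.ɾ.w.l: profile 4-7-8-6 — violates.

2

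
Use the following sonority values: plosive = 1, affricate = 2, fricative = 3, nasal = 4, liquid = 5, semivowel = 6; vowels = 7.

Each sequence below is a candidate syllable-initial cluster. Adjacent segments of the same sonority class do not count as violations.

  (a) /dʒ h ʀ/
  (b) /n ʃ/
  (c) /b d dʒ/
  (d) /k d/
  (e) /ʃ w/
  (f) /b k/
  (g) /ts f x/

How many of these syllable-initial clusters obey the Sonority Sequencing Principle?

6

(a) /dʒ h ʀ/: profile 2-3-5 — obeys.
(b) /n ʃ/: profile 4-3 — violates.
(c) /b d dʒ/: profile 1-1-2 — obeys.
(d) /k d/: profile 1-1 — obeys.
(e) /ʃ w/: profile 3-6 — obeys.
(f) /b k/: profile 1-1 — obeys.
(g) /ts f x/: profile 2-3-3 — obeys.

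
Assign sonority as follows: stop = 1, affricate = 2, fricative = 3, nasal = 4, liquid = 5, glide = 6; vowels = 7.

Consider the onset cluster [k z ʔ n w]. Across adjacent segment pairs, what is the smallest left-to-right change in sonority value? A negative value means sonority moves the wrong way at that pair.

-2

/k/ — stop, sonority 1.
/z/ — fricative, sonority 3.
/ʔ/ — stop, sonority 1.
/n/ — nasal, sonority 4.
/w/ — glide, sonority 6.
/k/→/z/: change +2.
/z/→/ʔ/: change -2.
/ʔ/→/n/: change +3.
/n/→/w/: change +2.
Minimum = -2.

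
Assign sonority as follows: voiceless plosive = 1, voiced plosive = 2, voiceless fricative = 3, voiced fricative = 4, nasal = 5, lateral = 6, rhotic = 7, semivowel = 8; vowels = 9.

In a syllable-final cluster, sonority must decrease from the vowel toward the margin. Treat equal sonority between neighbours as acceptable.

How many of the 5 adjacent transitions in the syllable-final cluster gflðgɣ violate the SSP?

/g/ is a voiced plosive (sonority 2).
/f/ is a voiceless fricative (sonority 3).
/l/ is a lateral (sonority 6).
/ð/ is a voiced fricative (sonority 4).
/g/ is a voiced plosive (sonority 2).
/ɣ/ is a voiced fricative (sonority 4).
/g/→/f/: 2→3 (does not fall) — violation.
/f/→/l/: 3→6 (does not fall) — violation.
/l/→/ð/: 6→4 (falls) — ok.
/ð/→/g/: 4→2 (falls) — ok.
/g/→/ɣ/: 2→4 (does not fall) — violation.

3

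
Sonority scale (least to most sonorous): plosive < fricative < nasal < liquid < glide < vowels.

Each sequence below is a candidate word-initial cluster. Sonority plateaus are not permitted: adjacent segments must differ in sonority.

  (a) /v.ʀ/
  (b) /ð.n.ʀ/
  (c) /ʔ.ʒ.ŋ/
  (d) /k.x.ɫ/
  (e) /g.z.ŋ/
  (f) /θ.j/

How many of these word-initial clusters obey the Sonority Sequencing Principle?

6

(a) 2-4 → obeys
(b) 2-3-4 → obeys
(c) 1-2-3 → obeys
(d) 1-2-4 → obeys
(e) 1-2-3 → obeys
(f) 2-5 → obeys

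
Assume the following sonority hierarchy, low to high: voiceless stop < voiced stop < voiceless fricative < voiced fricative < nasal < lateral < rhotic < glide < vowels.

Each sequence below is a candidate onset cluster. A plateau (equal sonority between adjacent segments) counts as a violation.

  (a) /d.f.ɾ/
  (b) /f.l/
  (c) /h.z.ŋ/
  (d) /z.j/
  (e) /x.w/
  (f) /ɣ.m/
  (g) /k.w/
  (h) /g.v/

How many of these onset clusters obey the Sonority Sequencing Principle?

8

(a) sonority 2-3-7: well-formed.
(b) sonority 3-6: well-formed.
(c) sonority 3-4-5: well-formed.
(d) sonority 4-8: well-formed.
(e) sonority 3-8: well-formed.
(f) sonority 4-5: well-formed.
(g) sonority 1-8: well-formed.
(h) sonority 2-4: well-formed.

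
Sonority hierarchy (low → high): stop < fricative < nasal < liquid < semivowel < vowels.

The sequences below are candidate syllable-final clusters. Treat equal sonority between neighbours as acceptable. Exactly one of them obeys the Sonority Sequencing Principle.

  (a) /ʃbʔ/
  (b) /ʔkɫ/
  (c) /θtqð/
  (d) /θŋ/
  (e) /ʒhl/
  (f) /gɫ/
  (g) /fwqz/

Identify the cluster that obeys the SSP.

(a) /ʃbʔ/: profile 2-1-1 — obeys.
(b) /ʔkɫ/: profile 1-1-4 — violates.
(c) /θtqð/: profile 2-1-1-2 — violates.
(d) /θŋ/: profile 2-3 — violates.
(e) /ʒhl/: profile 2-2-4 — violates.
(f) /gɫ/: profile 1-4 — violates.
(g) /fwqz/: profile 2-5-1-2 — violates.

a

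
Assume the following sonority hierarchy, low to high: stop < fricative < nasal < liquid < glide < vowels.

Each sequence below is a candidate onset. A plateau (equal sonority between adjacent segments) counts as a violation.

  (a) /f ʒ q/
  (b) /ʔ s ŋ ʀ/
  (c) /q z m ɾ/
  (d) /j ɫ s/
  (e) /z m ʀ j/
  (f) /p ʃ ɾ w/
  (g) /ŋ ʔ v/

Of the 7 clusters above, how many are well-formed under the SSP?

4

(a) /f ʒ q/: profile 2-2-1 — violates.
(b) /ʔ s ŋ ʀ/: profile 1-2-3-4 — obeys.
(c) /q z m ɾ/: profile 1-2-3-4 — obeys.
(d) /j ɫ s/: profile 5-4-2 — violates.
(e) /z m ʀ j/: profile 2-3-4-5 — obeys.
(f) /p ʃ ɾ w/: profile 1-2-4-5 — obeys.
(g) /ŋ ʔ v/: profile 3-1-2 — violates.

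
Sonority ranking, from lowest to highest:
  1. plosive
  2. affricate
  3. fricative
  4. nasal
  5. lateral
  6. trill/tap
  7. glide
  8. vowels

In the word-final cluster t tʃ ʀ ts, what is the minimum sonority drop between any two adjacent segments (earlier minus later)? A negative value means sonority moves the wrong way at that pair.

/t/ — plosive, sonority 1.
/tʃ/ — affricate, sonority 2.
/ʀ/ — trill/tap, sonority 6.
/ts/ — affricate, sonority 2.
/t/→/tʃ/: change -1.
/tʃ/→/ʀ/: change -4.
/ʀ/→/ts/: change +4.
Minimum = -4.

-4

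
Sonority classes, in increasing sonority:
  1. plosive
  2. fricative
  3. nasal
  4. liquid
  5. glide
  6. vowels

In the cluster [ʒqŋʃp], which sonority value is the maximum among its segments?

/ʒ/ is a fricative (sonority 2).
/q/ is a plosive (sonority 1).
/ŋ/ is a nasal (sonority 3).
/ʃ/ is a fricative (sonority 2).
/p/ is a plosive (sonority 1).
The maximum is 3.

3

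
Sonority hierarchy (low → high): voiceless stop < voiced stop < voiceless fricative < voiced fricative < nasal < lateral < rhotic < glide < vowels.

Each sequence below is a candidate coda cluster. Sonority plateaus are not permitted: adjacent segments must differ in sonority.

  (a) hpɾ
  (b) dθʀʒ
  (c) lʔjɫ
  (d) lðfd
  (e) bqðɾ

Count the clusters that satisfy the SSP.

1

(a) sonority 3-1-7: ill-formed.
(b) sonority 2-3-7-4: ill-formed.
(c) sonority 6-1-8-6: ill-formed.
(d) sonority 6-4-3-2: well-formed.
(e) sonority 2-1-4-7: ill-formed.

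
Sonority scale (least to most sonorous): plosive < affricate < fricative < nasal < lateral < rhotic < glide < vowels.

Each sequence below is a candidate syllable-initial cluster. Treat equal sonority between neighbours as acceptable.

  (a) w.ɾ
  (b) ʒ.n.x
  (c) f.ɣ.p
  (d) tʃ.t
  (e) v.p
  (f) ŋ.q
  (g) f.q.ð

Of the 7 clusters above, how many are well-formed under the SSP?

(a) 7-6 → violates
(b) 3-4-3 → violates
(c) 3-3-1 → violates
(d) 2-1 → violates
(e) 3-1 → violates
(f) 4-1 → violates
(g) 3-1-3 → violates

0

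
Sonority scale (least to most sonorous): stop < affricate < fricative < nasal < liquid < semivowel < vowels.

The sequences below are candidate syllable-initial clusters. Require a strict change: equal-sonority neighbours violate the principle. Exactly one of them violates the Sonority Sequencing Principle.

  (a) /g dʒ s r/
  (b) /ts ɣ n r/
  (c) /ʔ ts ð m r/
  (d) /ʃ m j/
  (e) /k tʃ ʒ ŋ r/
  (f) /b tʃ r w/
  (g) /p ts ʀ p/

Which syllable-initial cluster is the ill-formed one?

g

(a) 1-2-3-5 → obeys
(b) 2-3-4-5 → obeys
(c) 1-2-3-4-5 → obeys
(d) 3-4-6 → obeys
(e) 1-2-3-4-5 → obeys
(f) 1-2-5-6 → obeys
(g) 1-2-5-1 → violates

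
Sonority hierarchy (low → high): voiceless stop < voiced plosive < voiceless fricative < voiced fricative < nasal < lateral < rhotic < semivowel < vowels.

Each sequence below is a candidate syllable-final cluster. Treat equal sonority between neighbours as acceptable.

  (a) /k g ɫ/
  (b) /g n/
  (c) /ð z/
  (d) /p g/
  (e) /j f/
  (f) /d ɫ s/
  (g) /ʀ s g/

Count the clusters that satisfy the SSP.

(a) /k g ɫ/: profile 1-2-6 — violates.
(b) /g n/: profile 2-5 — violates.
(c) /ð z/: profile 4-4 — obeys.
(d) /p g/: profile 1-2 — violates.
(e) /j f/: profile 8-3 — obeys.
(f) /d ɫ s/: profile 2-6-3 — violates.
(g) /ʀ s g/: profile 7-3-2 — obeys.

3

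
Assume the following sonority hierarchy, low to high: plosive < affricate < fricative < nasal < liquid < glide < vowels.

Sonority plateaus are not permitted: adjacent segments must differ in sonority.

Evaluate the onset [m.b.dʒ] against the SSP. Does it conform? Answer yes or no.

no

/m/ — nasal, sonority 4.
/b/ — plosive, sonority 1.
/dʒ/ — affricate, sonority 2.
The profile is 4-1-2. Between /m/ (4) and /b/ (1) sonority does not rise, so the cluster violates the SSP.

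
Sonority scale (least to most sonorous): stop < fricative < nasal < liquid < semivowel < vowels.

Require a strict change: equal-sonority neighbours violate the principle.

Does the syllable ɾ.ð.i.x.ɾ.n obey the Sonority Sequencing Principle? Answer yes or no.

no

Onset: /ɾ/ is a liquid (sonority 4), /ð/ is a fricative (sonority 2); then the nucleus /i/ (sonority 6).
Onset profile 4-2-6 — does not strictly rise throughout.
Coda: /x/ is a fricative (sonority 2), /ɾ/ is a liquid (sonority 4), /n/ is a nasal (sonority 3).
Coda profile 6-2-4-3 — does not strictly fall throughout.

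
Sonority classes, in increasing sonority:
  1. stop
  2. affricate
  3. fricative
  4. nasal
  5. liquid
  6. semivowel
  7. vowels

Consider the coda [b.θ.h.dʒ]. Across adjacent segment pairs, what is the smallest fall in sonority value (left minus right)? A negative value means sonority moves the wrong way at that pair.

/b/ is a stop (sonority 1).
/θ/ is a fricative (sonority 3).
/h/ is a fricative (sonority 3).
/dʒ/ is an affricate (sonority 2).
/b/→/θ/: change -2.
/θ/→/h/: change +0.
/h/→/dʒ/: change +1.
Minimum = -2.

-2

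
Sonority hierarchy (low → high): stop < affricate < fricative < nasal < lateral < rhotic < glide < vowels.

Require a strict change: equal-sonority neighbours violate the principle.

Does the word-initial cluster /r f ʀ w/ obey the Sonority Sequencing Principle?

no

/r/ — rhotic, sonority 6.
/f/ — fricative, sonority 3.
/ʀ/ — rhotic, sonority 6.
/w/ — glide, sonority 7.
The profile is 6-3-6-7. Between /r/ (6) and /f/ (3) sonority does not rise, so the cluster violates the SSP.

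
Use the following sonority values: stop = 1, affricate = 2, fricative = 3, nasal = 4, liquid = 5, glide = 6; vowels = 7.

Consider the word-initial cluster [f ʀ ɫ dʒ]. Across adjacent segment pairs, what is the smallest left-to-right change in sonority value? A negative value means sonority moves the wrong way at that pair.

/f/: fricative = 3.
/ʀ/: liquid = 5.
/ɫ/: liquid = 5.
/dʒ/: affricate = 2.
/f/→/ʀ/: change +2.
/ʀ/→/ɫ/: change +0.
/ɫ/→/dʒ/: change -3.
Minimum = -3.

-3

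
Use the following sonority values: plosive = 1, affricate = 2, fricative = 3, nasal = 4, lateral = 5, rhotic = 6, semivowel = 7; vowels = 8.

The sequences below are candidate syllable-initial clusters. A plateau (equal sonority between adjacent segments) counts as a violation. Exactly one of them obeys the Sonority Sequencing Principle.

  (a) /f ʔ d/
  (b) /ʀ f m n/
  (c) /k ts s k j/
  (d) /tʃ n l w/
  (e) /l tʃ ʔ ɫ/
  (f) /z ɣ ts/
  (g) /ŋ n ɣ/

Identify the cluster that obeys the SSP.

(a) /f ʔ d/: profile 3-1-1 — violates.
(b) /ʀ f m n/: profile 6-3-4-4 — violates.
(c) /k ts s k j/: profile 1-2-3-1-7 — violates.
(d) /tʃ n l w/: profile 2-4-5-7 — obeys.
(e) /l tʃ ʔ ɫ/: profile 5-2-1-5 — violates.
(f) /z ɣ ts/: profile 3-3-2 — violates.
(g) /ŋ n ɣ/: profile 4-4-3 — violates.

d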